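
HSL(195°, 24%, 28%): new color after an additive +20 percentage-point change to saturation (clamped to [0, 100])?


Original S = 24%
Adjustment = +20 percentage points
New S = 24 + (20) = 44
Clamp to [0, 100] → 44
= HSL(195°, 44%, 28%)


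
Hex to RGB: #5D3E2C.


5D → 93 (R)
3E → 62 (G)
2C → 44 (B)
= RGB(93, 62, 44)


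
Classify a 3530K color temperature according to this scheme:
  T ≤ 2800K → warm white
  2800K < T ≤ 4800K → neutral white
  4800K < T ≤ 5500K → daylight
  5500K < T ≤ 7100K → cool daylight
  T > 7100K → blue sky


Temperature: 3530K
2800K < 3530K ≤ 4800K → neutral white
Classification: neutral white


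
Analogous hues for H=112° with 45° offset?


Base hue: 112°
Left analog: (112 - 45) mod 360 = 67°
Right analog: (112 + 45) mod 360 = 157°
Analogous hues = 67° and 157°


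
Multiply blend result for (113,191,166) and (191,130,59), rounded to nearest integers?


Multiply: C = A×B/255, rounded to nearest integer
R: 113×191/255 = 21583/255 ≈ 84.639 → 85
G: 191×130/255 = 24830/255 ≈ 97.373 → 97
B: 166×59/255 = 9794/255 ≈ 38.408 → 38
= RGB(85, 97, 38)


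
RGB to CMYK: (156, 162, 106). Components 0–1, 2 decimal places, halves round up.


R'=156/255≈0.6118, G'=162/255≈0.6353, B'=106/255≈0.4157
K = 1 - max(R',G',B') = 1 - 162/255 = 93/255 = 0.36470… → 0.36
(1-R'-K)/(1-K) simplifies to (max-R)/max with max = 162:
C = (162-156)/162 = 6/162 = 0.03703… → 0.04
M = (162-162)/162 = 0/162 = 0 → 0.00
Y = (162-106)/162 = 56/162 = 0.34567… → 0.35
= CMYK(0.04, 0.00, 0.35, 0.36)


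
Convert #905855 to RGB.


90 → 144 (R)
58 → 88 (G)
55 → 85 (B)
= RGB(144, 88, 85)


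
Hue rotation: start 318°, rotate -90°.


New hue = (H + rotation) mod 360
New hue = (318 -90) mod 360
= 228 mod 360
= 228°


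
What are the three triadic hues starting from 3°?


Triadic: equally spaced at 120° intervals
H1 = 3°
H2 = (3 + 120) mod 360 = 123°
H3 = (3 + 240) mod 360 = 243°
Triadic = 3°, 123°, 243°


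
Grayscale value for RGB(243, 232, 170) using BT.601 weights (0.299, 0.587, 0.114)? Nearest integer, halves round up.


Gray = 0.299×R + 0.587×G + 0.114×B
Gray = 0.299×243 + 0.587×232 + 0.114×170
Gray = 72.657 + 136.184 + 19.380
Gray = 228.221 → round half up → 228
Gray = 228


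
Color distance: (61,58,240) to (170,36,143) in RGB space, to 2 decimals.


d = √[(R₁-R₂)² + (G₁-G₂)² + (B₁-B₂)²]
d = √[(61-170)² + (58-36)² + (240-143)²]
d = √[11881 + 484 + 9409]
d = √21774
d ≈ 147.56


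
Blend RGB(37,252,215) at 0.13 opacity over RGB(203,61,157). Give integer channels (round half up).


C = α×F + (1-α)×B, with 1-α = 0.87
R: 0.13×37 + 0.87×203 = 4.81 + 176.61 = 181.42 → 181
G: 0.13×252 + 0.87×61 = 32.76 + 53.07 = 85.83 → 86
B: 0.13×215 + 0.87×157 = 27.95 + 136.59 = 164.54 → 165
= RGB(181, 86, 165)


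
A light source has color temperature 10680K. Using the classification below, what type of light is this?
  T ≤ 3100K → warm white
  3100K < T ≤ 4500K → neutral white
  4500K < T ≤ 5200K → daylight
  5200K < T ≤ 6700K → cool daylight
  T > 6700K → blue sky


Temperature: 10680K
10680K > 6700K → blue sky
Classification: blue sky


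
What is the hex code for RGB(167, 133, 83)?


R = 167 → A7 (hex)
G = 133 → 85 (hex)
B = 83 → 53 (hex)
Hex = #A78553


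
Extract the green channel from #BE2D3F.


Color: #BE2D3F
R = BE = 190
G = 2D = 45
B = 3F = 63
Green = 45


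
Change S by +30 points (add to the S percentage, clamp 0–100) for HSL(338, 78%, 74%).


Original S = 78%
Adjustment = +30 percentage points
New S = 78 + (30) = 108
Clamp to [0, 100] → 100
= HSL(338°, 100%, 74%)


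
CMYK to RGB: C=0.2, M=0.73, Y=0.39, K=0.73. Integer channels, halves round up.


R = 255 × (1-C) × (1-K) = 255 × 0.80 × 0.27 = 55.08 → 55
G = 255 × (1-M) × (1-K) = 255 × 0.27 × 0.27 = 18.5895 → 19
B = 255 × (1-Y) × (1-K) = 255 × 0.61 × 0.27 = 41.9985 → 42
= RGB(55, 19, 42)


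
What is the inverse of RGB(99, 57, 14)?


Invert: (255-R, 255-G, 255-B)
R: 255-99 = 156
G: 255-57 = 198
B: 255-14 = 241
= RGB(156, 198, 241)


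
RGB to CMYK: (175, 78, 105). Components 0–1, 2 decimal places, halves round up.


R'=175/255≈0.6863, G'=78/255≈0.3059, B'=105/255≈0.4118
K = 1 - max(R',G',B') = 1 - 175/255 = 80/255 = 0.31372… → 0.31
(1-R'-K)/(1-K) simplifies to (max-R)/max with max = 175:
C = (175-175)/175 = 0/175 = 0 → 0.00
M = (175-78)/175 = 97/175 = 0.55428… → 0.55
Y = (175-105)/175 = 70/175 = 0.4 → 0.40
= CMYK(0.00, 0.55, 0.40, 0.31)


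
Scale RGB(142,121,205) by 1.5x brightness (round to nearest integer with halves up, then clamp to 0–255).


Multiply each channel by 1.5, round half up, clamp to [0, 255]
R: 142×1.5 = 213
G: 121×1.5 = 181.5 → round → 182
B: 205×1.5 = 307.5 → round → 308 → clamp → 255
= RGB(213, 182, 255)


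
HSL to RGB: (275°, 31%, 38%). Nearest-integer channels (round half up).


H=275°, S=0.31, L=0.38
C = (1-|2L-1|)×S = (1-|-0.24|)×0.31 = 0.2356
H' = H/60 = 275/60 ≈ 4.5833; X = C×(1-|H' mod 2 - 1|) ≈ 0.1374
m = L - C/2 = 0.38 - 0.1178 = 0.2622
Sector ⌊H'⌋ = 4 → (R',G',B') = (≈0.1374, 0.0, 0.2356)
RGB = ((R'+m)×255, (G'+m)×255, (B'+m)×255) = (101.9065, 66.861, 126.939)
Round half up → RGB(102, 67, 127)


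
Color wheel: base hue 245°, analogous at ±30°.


Base hue: 245°
Left analog: (245 - 30) mod 360 = 215°
Right analog: (245 + 30) mod 360 = 275°
Analogous hues = 215° and 275°


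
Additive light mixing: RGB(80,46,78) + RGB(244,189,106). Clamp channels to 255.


Additive: each channel = min(255, C₁+C₂)
R: 80+244 = 324 → 255
G: 46+189 = 235 → 235
B: 78+106 = 184 → 184
= RGB(255, 235, 184)


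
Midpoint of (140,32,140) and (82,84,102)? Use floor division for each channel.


Midpoint: each channel = ⌊(C₁+C₂)/2⌋
R: ⌊(140+82)/2⌋ = 111
G: ⌊(32+84)/2⌋ = 58
B: ⌊(140+102)/2⌋ = 121
= RGB(111, 58, 121)


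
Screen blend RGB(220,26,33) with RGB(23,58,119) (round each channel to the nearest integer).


Screen: C = 255 - (255-A)×(255-B)/255, rounded to nearest integer
R: 255 - (255-220)×(255-23)/255 = 255 - 8120/255 ≈ 255 - 31.843 = 223.157 → 223
G: 255 - (255-26)×(255-58)/255 = 255 - 45113/255 ≈ 255 - 176.914 = 78.086 → 78
B: 255 - (255-33)×(255-119)/255 = 255 - 30192/255 ≈ 255 - 118.400 = 136.600 → 137
= RGB(223, 78, 137)


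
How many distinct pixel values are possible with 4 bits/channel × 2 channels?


Total bits = 4 bits/channel × 2 channels = 8 bits
Distinct pixel values = 2^8
= 256 pixel values


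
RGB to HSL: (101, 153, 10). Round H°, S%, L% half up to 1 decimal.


Normalize: R'=101/255≈0.3961, G'=153/255≈0.6000, B'=10/255≈0.0392
Max=153/255, Min=10/255, Δ=Max-Min=143/255
L = (Max+Min)/2 = (153+10)/510 = 163/510 = 0.31960… → L = 32.0%
L ≤ 0.5 → S = Δ/(Max+Min) = 143/(153+10) = 143/163 = 0.87730… → S = 87.7%
(the 1/255 factors cancel in S and H, so raw channel differences can be used)
Max is G' → H = 60 × ((B-R)/Δ + 2) = 60 × ((10-101)/143 + 2)
  -91/143 + 2 = -0.6363… + 2 = 1.3636…
  H = 60 × 1.3636… = 81.818…° → H = 81.8°
= HSL(81.8°, 87.7%, 32.0%)


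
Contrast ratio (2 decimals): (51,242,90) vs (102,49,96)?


Linearize each sRGB channel c=v/255: c/12.92 if c ≤ 0.04045 else ((c+0.055)/1.055)^2.4
L = 0.2126×R_lin + 0.7152×G_lin + 0.0722×B_lin
Color 1 (51,242,90):
  R=51: 51/255≈0.2000 > 0.04045 → ((0.2000+0.055)/1.055)^2.4 ≈ 0.03310
  G=242: 242/255≈0.9490 > 0.04045 → ((0.9490+0.055)/1.055)^2.4 ≈ 0.88792
  B=90: 90/255≈0.3529 > 0.04045 → ((0.3529+0.055)/1.055)^2.4 ≈ 0.10224
  L1 = 0.2126×0.03310 + 0.7152×0.88792 + 0.0722×0.10224 ≈ 0.64946
Color 2 (102,49,96):
  R=102: 102/255≈0.4000 > 0.04045 → ((0.4000+0.055)/1.055)^2.4 ≈ 0.13287
  G=49: 49/255≈0.1922 > 0.04045 → ((0.1922+0.055)/1.055)^2.4 ≈ 0.03071
  B=96: 96/255≈0.3765 > 0.04045 → ((0.3765+0.055)/1.055)^2.4 ≈ 0.11697
  L2 = 0.2126×0.13287 + 0.7152×0.03071 + 0.0722×0.11697 ≈ 0.05866
Lighter = 0.64946, Darker = 0.05866
Ratio = (L_lighter + 0.05) / (L_darker + 0.05)
Ratio = (0.64946 + 0.05) / (0.05866 + 0.05) = 0.69946 / 0.10866 ≈ 6.4372
Ratio ≈ 6.44:1


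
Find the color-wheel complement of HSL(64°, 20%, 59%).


Complement = opposite side of color wheel = hue + 180°
H' = (64 + 180) mod 360 = 244°
S and L unchanged.
= HSL(244°, 20%, 59%)


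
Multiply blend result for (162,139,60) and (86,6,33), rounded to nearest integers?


Multiply: C = A×B/255, rounded to nearest integer
R: 162×86/255 = 13932/255 ≈ 54.635 → 55
G: 139×6/255 = 834/255 ≈ 3.271 → 3
B: 60×33/255 = 1980/255 ≈ 7.765 → 8
= RGB(55, 3, 8)


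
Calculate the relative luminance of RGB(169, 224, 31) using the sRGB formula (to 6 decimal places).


Linearize each channel (sRGB transfer function): c = v/255; c_lin = c/12.92 if c ≤ 0.04045, else ((c+0.055)/1.055)^2.4
  R: 169/255 ≈ 0.662745 > 0.04045 → ((0.662745+0.055)/1.055)^2.4 ≈ 0.396755
  G: 224/255 ≈ 0.878431 > 0.04045 → ((0.878431+0.055)/1.055)^2.4 ≈ 0.745404
  B: 31/255 ≈ 0.121569 > 0.04045 → ((0.121569+0.055)/1.055)^2.4 ≈ 0.013702
R_lin = 0.396755, G_lin = 0.745404, B_lin = 0.013702
L = 0.2126×R + 0.7152×G + 0.0722×B
L = 0.2126×0.396755 + 0.7152×0.745404 + 0.0722×0.013702
L ≈ 0.618453


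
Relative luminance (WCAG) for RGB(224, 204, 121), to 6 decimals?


Linearize each channel (sRGB transfer function): c = v/255; c_lin = c/12.92 if c ≤ 0.04045, else ((c+0.055)/1.055)^2.4
  R: 224/255 ≈ 0.878431 > 0.04045 → ((0.878431+0.055)/1.055)^2.4 ≈ 0.745404
  G: 204/255 ≈ 0.800000 > 0.04045 → ((0.800000+0.055)/1.055)^2.4 ≈ 0.603827
  B: 121/255 ≈ 0.474510 > 0.04045 → ((0.474510+0.055)/1.055)^2.4 ≈ 0.191202
R_lin = 0.745404, G_lin = 0.603827, B_lin = 0.191202
L = 0.2126×R + 0.7152×G + 0.0722×B
L = 0.2126×0.745404 + 0.7152×0.603827 + 0.0722×0.191202
L ≈ 0.604135


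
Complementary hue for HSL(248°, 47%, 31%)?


Complement = opposite side of color wheel = hue + 180°
H' = (248 + 180) mod 360 = 68°
S and L unchanged.
= HSL(68°, 47%, 31%)


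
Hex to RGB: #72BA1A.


72 → 114 (R)
BA → 186 (G)
1A → 26 (B)
= RGB(114, 186, 26)


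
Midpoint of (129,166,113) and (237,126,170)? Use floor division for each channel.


Midpoint: each channel = ⌊(C₁+C₂)/2⌋
R: ⌊(129+237)/2⌋ = 183
G: ⌊(166+126)/2⌋ = 146
B: ⌊(113+170)/2⌋ = 141
= RGB(183, 146, 141)


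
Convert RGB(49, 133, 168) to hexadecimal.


R = 49 → 31 (hex)
G = 133 → 85 (hex)
B = 168 → A8 (hex)
Hex = #3185A8


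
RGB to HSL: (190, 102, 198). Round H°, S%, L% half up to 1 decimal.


Normalize: R'=190/255≈0.7451, G'=102/255≈0.4000, B'=198/255≈0.7765
Max=198/255, Min=102/255, Δ=Max-Min=96/255
L = (Max+Min)/2 = (198+102)/510 = 300/510 = 0.58823… → L = 58.8%
L > 0.5 → S = Δ/(2-Max-Min) = 96/(510-198-102) = 96/210 = 0.45714… → S = 45.7%
(the 1/255 factors cancel in S and H, so raw channel differences can be used)
Max is B' → H = 60 × ((R-G)/Δ + 4) = 60 × ((190-102)/96 + 4)
  88/96 + 4 = 0.9166… + 4 = 4.9166…
  H = 60 × 4.9166… = 295° → H = 295.0°
= HSL(295.0°, 45.7%, 58.8%)


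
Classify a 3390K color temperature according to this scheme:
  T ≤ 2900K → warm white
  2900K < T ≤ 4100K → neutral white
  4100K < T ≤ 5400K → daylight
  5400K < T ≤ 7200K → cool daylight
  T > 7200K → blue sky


Temperature: 3390K
2900K < 3390K ≤ 4100K → neutral white
Classification: neutral white


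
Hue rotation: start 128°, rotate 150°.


New hue = (H + rotation) mod 360
New hue = (128 + 150) mod 360
= 278 mod 360
= 278°


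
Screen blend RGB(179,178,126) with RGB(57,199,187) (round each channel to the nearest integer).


Screen: C = 255 - (255-A)×(255-B)/255, rounded to nearest integer
R: 255 - (255-179)×(255-57)/255 = 255 - 15048/255 ≈ 255 - 59.012 = 195.988 → 196
G: 255 - (255-178)×(255-199)/255 = 255 - 4312/255 ≈ 255 - 16.910 = 238.090 → 238
B: 255 - (255-126)×(255-187)/255 = 255 - 8772/255 ≈ 255 - 34.400 = 220.600 → 221
= RGB(196, 238, 221)


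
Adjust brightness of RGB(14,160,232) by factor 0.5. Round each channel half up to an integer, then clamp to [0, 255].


Multiply each channel by 0.5, round half up, clamp to [0, 255]
R: 14×0.5 = 7
G: 160×0.5 = 80
B: 232×0.5 = 116
= RGB(7, 80, 116)


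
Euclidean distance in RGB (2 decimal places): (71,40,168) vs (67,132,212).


d = √[(R₁-R₂)² + (G₁-G₂)² + (B₁-B₂)²]
d = √[(71-67)² + (40-132)² + (168-212)²]
d = √[16 + 8464 + 1936]
d = √10416
d ≈ 102.06


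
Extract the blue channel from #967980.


Color: #967980
R = 96 = 150
G = 79 = 121
B = 80 = 128
Blue = 128


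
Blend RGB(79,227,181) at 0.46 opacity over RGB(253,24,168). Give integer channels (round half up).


C = α×F + (1-α)×B, with 1-α = 0.54
R: 0.46×79 + 0.54×253 = 36.34 + 136.62 = 172.96 → 173
G: 0.46×227 + 0.54×24 = 104.42 + 12.96 = 117.38 → 117
B: 0.46×181 + 0.54×168 = 83.26 + 90.72 = 173.98 → 174
= RGB(173, 117, 174)


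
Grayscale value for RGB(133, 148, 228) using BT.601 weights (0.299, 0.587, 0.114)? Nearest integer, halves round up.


Gray = 0.299×R + 0.587×G + 0.114×B
Gray = 0.299×133 + 0.587×148 + 0.114×228
Gray = 39.767 + 86.876 + 25.992
Gray = 152.635 → round half up → 153
Gray = 153


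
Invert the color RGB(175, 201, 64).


Invert: (255-R, 255-G, 255-B)
R: 255-175 = 80
G: 255-201 = 54
B: 255-64 = 191
= RGB(80, 54, 191)


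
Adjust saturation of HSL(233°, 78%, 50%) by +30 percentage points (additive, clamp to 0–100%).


Original S = 78%
Adjustment = +30 percentage points
New S = 78 + (30) = 108
Clamp to [0, 100] → 100
= HSL(233°, 100%, 50%)


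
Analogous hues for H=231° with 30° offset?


Base hue: 231°
Left analog: (231 - 30) mod 360 = 201°
Right analog: (231 + 30) mod 360 = 261°
Analogous hues = 201° and 261°


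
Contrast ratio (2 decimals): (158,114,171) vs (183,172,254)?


Linearize each sRGB channel c=v/255: c/12.92 if c ≤ 0.04045 else ((c+0.055)/1.055)^2.4
L = 0.2126×R_lin + 0.7152×G_lin + 0.0722×B_lin
Color 1 (158,114,171):
  R=158: 158/255≈0.6196 > 0.04045 → ((0.6196+0.055)/1.055)^2.4 ≈ 0.34191
  G=114: 114/255≈0.4471 > 0.04045 → ((0.4471+0.055)/1.055)^2.4 ≈ 0.16827
  B=171: 171/255≈0.6706 > 0.04045 → ((0.6706+0.055)/1.055)^2.4 ≈ 0.40724
  L1 = 0.2126×0.34191 + 0.7152×0.16827 + 0.0722×0.40724 ≈ 0.22244
Color 2 (183,172,254):
  R=183: 183/255≈0.7176 > 0.04045 → ((0.7176+0.055)/1.055)^2.4 ≈ 0.47353
  G=172: 172/255≈0.6745 > 0.04045 → ((0.6745+0.055)/1.055)^2.4 ≈ 0.41254
  B=254: 254/255≈0.9961 > 0.04045 → ((0.9961+0.055)/1.055)^2.4 ≈ 0.99110
  L2 = 0.2126×0.47353 + 0.7152×0.41254 + 0.0722×0.99110 ≈ 0.46728
Lighter = 0.46728, Darker = 0.22244
Ratio = (L_lighter + 0.05) / (L_darker + 0.05)
Ratio = (0.46728 + 0.05) / (0.22244 + 0.05) = 0.51728 / 0.27244 ≈ 1.8987
Ratio ≈ 1.90:1


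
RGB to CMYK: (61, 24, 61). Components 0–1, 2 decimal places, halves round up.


R'=61/255≈0.2392, G'=24/255≈0.0941, B'=61/255≈0.2392
K = 1 - max(R',G',B') = 1 - 61/255 = 194/255 = 0.76078… → 0.76
(1-R'-K)/(1-K) simplifies to (max-R)/max with max = 61:
C = (61-61)/61 = 0/61 = 0 → 0.00
M = (61-24)/61 = 37/61 = 0.60655… → 0.61
Y = (61-61)/61 = 0/61 = 0 → 0.00
= CMYK(0.00, 0.61, 0.00, 0.76)


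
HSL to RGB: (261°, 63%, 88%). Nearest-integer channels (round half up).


H=261°, S=0.63, L=0.88
C = (1-|2L-1|)×S = (1-|0.76|)×0.63 = 0.1512
H' = H/60 = 261/60 ≈ 4.3500; X = C×(1-|H' mod 2 - 1|) = 0.05292
m = L - C/2 = 0.88 - 0.0756 = 0.8044
Sector ⌊H'⌋ = 4 → (R',G',B') = (0.05292, 0.0, 0.1512)
RGB = ((R'+m)×255, (G'+m)×255, (B'+m)×255) = (218.6166, 205.122, 243.678)
Round half up → RGB(219, 205, 244)


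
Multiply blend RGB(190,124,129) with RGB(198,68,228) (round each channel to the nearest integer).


Multiply: C = A×B/255, rounded to nearest integer
R: 190×198/255 = 37620/255 ≈ 147.529 → 148
G: 124×68/255 = 8432/255 ≈ 33.067 → 33
B: 129×228/255 = 29412/255 ≈ 115.341 → 115
= RGB(148, 33, 115)


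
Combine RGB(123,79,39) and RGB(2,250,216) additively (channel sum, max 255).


Additive: each channel = min(255, C₁+C₂)
R: 123+2 = 125 → 125
G: 79+250 = 329 → 255
B: 39+216 = 255 → 255
= RGB(125, 255, 255)


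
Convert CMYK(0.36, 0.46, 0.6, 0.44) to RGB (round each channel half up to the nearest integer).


R = 255 × (1-C) × (1-K) = 255 × 0.64 × 0.56 = 91.392 → 91
G = 255 × (1-M) × (1-K) = 255 × 0.54 × 0.56 = 77.112 → 77
B = 255 × (1-Y) × (1-K) = 255 × 0.40 × 0.56 = 57.12 → 57
= RGB(91, 77, 57)


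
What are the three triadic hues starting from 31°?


Triadic: equally spaced at 120° intervals
H1 = 31°
H2 = (31 + 120) mod 360 = 151°
H3 = (31 + 240) mod 360 = 271°
Triadic = 31°, 151°, 271°


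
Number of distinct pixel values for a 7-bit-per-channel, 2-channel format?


Total bits = 7 bits/channel × 2 channels = 14 bits
Distinct pixel values = 2^14
= 16,384 pixel values


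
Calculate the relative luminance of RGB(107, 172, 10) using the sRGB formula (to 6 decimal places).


Linearize each channel (sRGB transfer function): c = v/255; c_lin = c/12.92 if c ≤ 0.04045, else ((c+0.055)/1.055)^2.4
  R: 107/255 ≈ 0.419608 > 0.04045 → ((0.419608+0.055)/1.055)^2.4 ≈ 0.147027
  G: 172/255 ≈ 0.674510 > 0.04045 → ((0.674510+0.055)/1.055)^2.4 ≈ 0.412543
  B: 10/255 ≈ 0.039216 ≤ 0.04045 → 0.039216/12.92 ≈ 0.003035
R_lin = 0.147027, G_lin = 0.412543, B_lin = 0.003035
L = 0.2126×R + 0.7152×G + 0.0722×B
L = 0.2126×0.147027 + 0.7152×0.412543 + 0.0722×0.003035
L ≈ 0.326528


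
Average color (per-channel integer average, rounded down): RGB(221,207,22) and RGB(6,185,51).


Midpoint: each channel = ⌊(C₁+C₂)/2⌋
R: ⌊(221+6)/2⌋ = 113
G: ⌊(207+185)/2⌋ = 196
B: ⌊(22+51)/2⌋ = 36
= RGB(113, 196, 36)


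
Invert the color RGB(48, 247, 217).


Invert: (255-R, 255-G, 255-B)
R: 255-48 = 207
G: 255-247 = 8
B: 255-217 = 38
= RGB(207, 8, 38)


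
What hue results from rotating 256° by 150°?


New hue = (H + rotation) mod 360
New hue = (256 + 150) mod 360
= 406 mod 360
= 46°


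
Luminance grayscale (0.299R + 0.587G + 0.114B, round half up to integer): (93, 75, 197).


Gray = 0.299×R + 0.587×G + 0.114×B
Gray = 0.299×93 + 0.587×75 + 0.114×197
Gray = 27.807 + 44.025 + 22.458
Gray = 94.290 → round half up → 94
Gray = 94


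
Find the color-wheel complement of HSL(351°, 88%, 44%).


Complement = opposite side of color wheel = hue + 180°
H' = (351 + 180) mod 360 = 171°
S and L unchanged.
= HSL(171°, 88%, 44%)


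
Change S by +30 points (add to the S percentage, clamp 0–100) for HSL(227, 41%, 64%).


Original S = 41%
Adjustment = +30 percentage points
New S = 41 + (30) = 71
Clamp to [0, 100] → 71
= HSL(227°, 71%, 64%)


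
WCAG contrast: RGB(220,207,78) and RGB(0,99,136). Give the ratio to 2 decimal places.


Linearize each sRGB channel c=v/255: c/12.92 if c ≤ 0.04045 else ((c+0.055)/1.055)^2.4
L = 0.2126×R_lin + 0.7152×G_lin + 0.0722×B_lin
Color 1 (220,207,78):
  R=220: 220/255≈0.8627 > 0.04045 → ((0.8627+0.055)/1.055)^2.4 ≈ 0.71569
  G=207: 207/255≈0.8118 > 0.04045 → ((0.8118+0.055)/1.055)^2.4 ≈ 0.62396
  B=78: 78/255≈0.3059 > 0.04045 → ((0.3059+0.055)/1.055)^2.4 ≈ 0.07619
  L1 = 0.2126×0.71569 + 0.7152×0.62396 + 0.0722×0.07619 ≈ 0.60391
Color 2 (0,99,136):
  R=0: 0/255≈0.0000 ≤ 0.04045 → 0.0000/12.92 ≈ 0.00000
  G=99: 99/255≈0.3882 > 0.04045 → ((0.3882+0.055)/1.055)^2.4 ≈ 0.12477
  B=136: 136/255≈0.5333 > 0.04045 → ((0.5333+0.055)/1.055)^2.4 ≈ 0.24620
  L2 = 0.2126×0.00000 + 0.7152×0.12477 + 0.0722×0.24620 ≈ 0.10701
Lighter = 0.60391, Darker = 0.10701
Ratio = (L_lighter + 0.05) / (L_darker + 0.05)
Ratio = (0.60391 + 0.05) / (0.10701 + 0.05) = 0.65391 / 0.15701 ≈ 4.1647
Ratio ≈ 4.16:1


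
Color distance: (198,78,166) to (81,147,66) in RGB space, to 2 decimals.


d = √[(R₁-R₂)² + (G₁-G₂)² + (B₁-B₂)²]
d = √[(198-81)² + (78-147)² + (166-66)²]
d = √[13689 + 4761 + 10000]
d = √28450
d ≈ 168.67


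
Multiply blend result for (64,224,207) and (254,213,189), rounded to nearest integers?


Multiply: C = A×B/255, rounded to nearest integer
R: 64×254/255 = 16256/255 ≈ 63.749 → 64
G: 224×213/255 = 47712/255 ≈ 187.106 → 187
B: 207×189/255 = 39123/255 ≈ 153.424 → 153
= RGB(64, 187, 153)


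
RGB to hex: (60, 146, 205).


R = 60 → 3C (hex)
G = 146 → 92 (hex)
B = 205 → CD (hex)
Hex = #3C92CD


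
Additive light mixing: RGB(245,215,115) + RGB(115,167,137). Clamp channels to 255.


Additive: each channel = min(255, C₁+C₂)
R: 245+115 = 360 → 255
G: 215+167 = 382 → 255
B: 115+137 = 252 → 252
= RGB(255, 255, 252)


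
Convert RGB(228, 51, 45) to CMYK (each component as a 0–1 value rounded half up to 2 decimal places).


R'=228/255≈0.8941, G'=51/255≈0.2000, B'=45/255≈0.1765
K = 1 - max(R',G',B') = 1 - 228/255 = 27/255 = 0.10588… → 0.11
(1-R'-K)/(1-K) simplifies to (max-R)/max with max = 228:
C = (228-228)/228 = 0/228 = 0 → 0.00
M = (228-51)/228 = 177/228 = 0.77631… → 0.78
Y = (228-45)/228 = 183/228 = 0.80263… → 0.80
= CMYK(0.00, 0.78, 0.80, 0.11)


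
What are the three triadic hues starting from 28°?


Triadic: equally spaced at 120° intervals
H1 = 28°
H2 = (28 + 120) mod 360 = 148°
H3 = (28 + 240) mod 360 = 268°
Triadic = 28°, 148°, 268°


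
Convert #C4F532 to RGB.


C4 → 196 (R)
F5 → 245 (G)
32 → 50 (B)
= RGB(196, 245, 50)


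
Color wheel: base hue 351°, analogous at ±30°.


Base hue: 351°
Left analog: (351 - 30) mod 360 = 321°
Right analog: (351 + 30) mod 360 = 21°
Analogous hues = 321° and 21°


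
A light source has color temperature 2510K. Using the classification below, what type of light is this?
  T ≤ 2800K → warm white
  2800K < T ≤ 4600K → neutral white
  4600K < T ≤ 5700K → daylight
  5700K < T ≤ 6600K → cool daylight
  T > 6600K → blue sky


Temperature: 2510K
2510K ≤ 2800K → warm white
Classification: warm white


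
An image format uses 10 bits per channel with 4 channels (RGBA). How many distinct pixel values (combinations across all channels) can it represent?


Total bits = 10 bits/channel × 4 channels = 40 bits
Distinct pixel values = 2^40
= 1,099,511,627,776 pixel values


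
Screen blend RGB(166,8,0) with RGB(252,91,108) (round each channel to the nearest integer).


Screen: C = 255 - (255-A)×(255-B)/255, rounded to nearest integer
R: 255 - (255-166)×(255-252)/255 = 255 - 267/255 ≈ 255 - 1.047 = 253.953 → 254
G: 255 - (255-8)×(255-91)/255 = 255 - 40508/255 ≈ 255 - 158.855 = 96.145 → 96
B: 255 - (255-0)×(255-108)/255 = 255 - 37485/255 ≈ 255 - 147.000 = 108.000 → 108
= RGB(254, 96, 108)


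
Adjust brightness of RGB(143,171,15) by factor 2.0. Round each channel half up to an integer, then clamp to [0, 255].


Multiply each channel by 2.0, round half up, clamp to [0, 255]
R: 143×2.0 = 286 → clamp → 255
G: 171×2.0 = 342 → clamp → 255
B: 15×2.0 = 30
= RGB(255, 255, 30)


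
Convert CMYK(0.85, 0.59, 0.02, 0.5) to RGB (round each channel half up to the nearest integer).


R = 255 × (1-C) × (1-K) = 255 × 0.15 × 0.50 = 19.125 → 19
G = 255 × (1-M) × (1-K) = 255 × 0.41 × 0.50 = 52.275 → 52
B = 255 × (1-Y) × (1-K) = 255 × 0.98 × 0.50 = 124.95 → 125
= RGB(19, 52, 125)


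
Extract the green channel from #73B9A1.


Color: #73B9A1
R = 73 = 115
G = B9 = 185
B = A1 = 161
Green = 185


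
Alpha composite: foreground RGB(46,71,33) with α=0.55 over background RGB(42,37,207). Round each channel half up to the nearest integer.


C = α×F + (1-α)×B, with 1-α = 0.45
R: 0.55×46 + 0.45×42 = 25.30 + 18.90 = 44.20 → 44
G: 0.55×71 + 0.45×37 = 39.05 + 16.65 = 55.70 → 56
B: 0.55×33 + 0.45×207 = 18.15 + 93.15 = 111.30 → 111
= RGB(44, 56, 111)


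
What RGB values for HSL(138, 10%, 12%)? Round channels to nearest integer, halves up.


H=138°, S=0.10, L=0.12
C = (1-|2L-1|)×S = (1-|-0.76|)×0.10 = 0.024
H' = H/60 = 138/60 ≈ 2.3000; X = C×(1-|H' mod 2 - 1|) = 0.0072
m = L - C/2 = 0.12 - 0.012 = 0.108
Sector ⌊H'⌋ = 2 → (R',G',B') = (0.0, 0.024, 0.0072)
RGB = ((R'+m)×255, (G'+m)×255, (B'+m)×255) = (27.54, 33.66, 29.376)
Round half up → RGB(28, 34, 29)


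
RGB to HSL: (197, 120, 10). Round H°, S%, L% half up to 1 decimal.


Normalize: R'=197/255≈0.7725, G'=120/255≈0.4706, B'=10/255≈0.0392
Max=197/255, Min=10/255, Δ=Max-Min=187/255
L = (Max+Min)/2 = (197+10)/510 = 207/510 = 0.40588… → L = 40.6%
L ≤ 0.5 → S = Δ/(Max+Min) = 187/(197+10) = 187/207 = 0.90338… → S = 90.3%
(the 1/255 factors cancel in S and H, so raw channel differences can be used)
Max is R' → H = 60 × (((G-B)/Δ) mod 6) = 60 × (((120-10)/187) mod 6)
  110/187 = 0.5882…
  H = 60 × 0.5882… = 35.294…° → H = 35.3°
= HSL(35.3°, 90.3%, 40.6%)


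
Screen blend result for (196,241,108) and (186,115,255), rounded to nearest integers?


Screen: C = 255 - (255-A)×(255-B)/255, rounded to nearest integer
R: 255 - (255-196)×(255-186)/255 = 255 - 4071/255 ≈ 255 - 15.965 = 239.035 → 239
G: 255 - (255-241)×(255-115)/255 = 255 - 1960/255 ≈ 255 - 7.686 = 247.314 → 247
B: 255 - (255-108)×(255-255)/255 = 255 - 0/255 ≈ 255 - 0.000 = 255.000 → 255
= RGB(239, 247, 255)


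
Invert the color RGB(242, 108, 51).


Invert: (255-R, 255-G, 255-B)
R: 255-242 = 13
G: 255-108 = 147
B: 255-51 = 204
= RGB(13, 147, 204)


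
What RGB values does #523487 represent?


52 → 82 (R)
34 → 52 (G)
87 → 135 (B)
= RGB(82, 52, 135)


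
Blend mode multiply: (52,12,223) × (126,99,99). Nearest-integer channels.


Multiply: C = A×B/255, rounded to nearest integer
R: 52×126/255 = 6552/255 ≈ 25.694 → 26
G: 12×99/255 = 1188/255 ≈ 4.659 → 5
B: 223×99/255 = 22077/255 ≈ 86.576 → 87
= RGB(26, 5, 87)


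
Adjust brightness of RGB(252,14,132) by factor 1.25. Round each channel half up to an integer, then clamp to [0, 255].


Multiply each channel by 1.25, round half up, clamp to [0, 255]
R: 252×1.25 = 315 → clamp → 255
G: 14×1.25 = 17.5 → round → 18
B: 132×1.25 = 165
= RGB(255, 18, 165)


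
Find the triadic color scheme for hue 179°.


Triadic: equally spaced at 120° intervals
H1 = 179°
H2 = (179 + 120) mod 360 = 299°
H3 = (179 + 240) mod 360 = 59°
Triadic = 179°, 299°, 59°


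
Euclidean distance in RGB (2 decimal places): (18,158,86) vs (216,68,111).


d = √[(R₁-R₂)² + (G₁-G₂)² + (B₁-B₂)²]
d = √[(18-216)² + (158-68)² + (86-111)²]
d = √[39204 + 8100 + 625]
d = √47929
d ≈ 218.93


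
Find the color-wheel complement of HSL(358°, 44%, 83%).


Complement = opposite side of color wheel = hue + 180°
H' = (358 + 180) mod 360 = 178°
S and L unchanged.
= HSL(178°, 44%, 83%)


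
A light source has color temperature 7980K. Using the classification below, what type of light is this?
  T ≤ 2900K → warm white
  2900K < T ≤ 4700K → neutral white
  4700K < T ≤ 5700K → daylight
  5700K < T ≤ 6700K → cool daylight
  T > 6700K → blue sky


Temperature: 7980K
7980K > 6700K → blue sky
Classification: blue sky


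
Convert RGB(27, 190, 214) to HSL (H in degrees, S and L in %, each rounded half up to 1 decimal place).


Normalize: R'=27/255≈0.1059, G'=190/255≈0.7451, B'=214/255≈0.8392
Max=214/255, Min=27/255, Δ=Max-Min=187/255
L = (Max+Min)/2 = (214+27)/510 = 241/510 = 0.47254… → L = 47.3%
L ≤ 0.5 → S = Δ/(Max+Min) = 187/(214+27) = 187/241 = 0.77593… → S = 77.6%
(the 1/255 factors cancel in S and H, so raw channel differences can be used)
Max is B' → H = 60 × ((R-G)/Δ + 4) = 60 × ((27-190)/187 + 4)
  -163/187 + 4 = -0.8716… + 4 = 3.1283…
  H = 60 × 3.1283… = 187.700…° → H = 187.7°
= HSL(187.7°, 77.6%, 47.3%)


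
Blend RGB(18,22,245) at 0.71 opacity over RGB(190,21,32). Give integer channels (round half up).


C = α×F + (1-α)×B, with 1-α = 0.29
R: 0.71×18 + 0.29×190 = 12.78 + 55.10 = 67.88 → 68
G: 0.71×22 + 0.29×21 = 15.62 + 6.09 = 21.71 → 22
B: 0.71×245 + 0.29×32 = 173.95 + 9.28 = 183.23 → 183
= RGB(68, 22, 183)


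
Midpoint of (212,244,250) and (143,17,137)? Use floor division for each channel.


Midpoint: each channel = ⌊(C₁+C₂)/2⌋
R: ⌊(212+143)/2⌋ = 177
G: ⌊(244+17)/2⌋ = 130
B: ⌊(250+137)/2⌋ = 193
= RGB(177, 130, 193)


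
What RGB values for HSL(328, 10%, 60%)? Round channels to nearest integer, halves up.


H=328°, S=0.10, L=0.60
C = (1-|2L-1|)×S = (1-|0.20|)×0.10 = 0.08
H' = H/60 = 328/60 ≈ 5.4667; X = C×(1-|H' mod 2 - 1|) ≈ 0.0427
m = L - C/2 = 0.60 - 0.04 = 0.56
Sector ⌊H'⌋ = 5 → (R',G',B') = (0.08, 0.0, ≈0.0427)
RGB = ((R'+m)×255, (G'+m)×255, (B'+m)×255) = (163.2, 142.8, 153.68)
Round half up → RGB(163, 143, 154)


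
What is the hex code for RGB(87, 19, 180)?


R = 87 → 57 (hex)
G = 19 → 13 (hex)
B = 180 → B4 (hex)
Hex = #5713B4


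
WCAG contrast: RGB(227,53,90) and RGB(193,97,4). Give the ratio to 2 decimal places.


Linearize each sRGB channel c=v/255: c/12.92 if c ≤ 0.04045 else ((c+0.055)/1.055)^2.4
L = 0.2126×R_lin + 0.7152×G_lin + 0.0722×B_lin
Color 1 (227,53,90):
  R=227: 227/255≈0.8902 > 0.04045 → ((0.8902+0.055)/1.055)^2.4 ≈ 0.76815
  G=53: 53/255≈0.2078 > 0.04045 → ((0.2078+0.055)/1.055)^2.4 ≈ 0.03560
  B=90: 90/255≈0.3529 > 0.04045 → ((0.3529+0.055)/1.055)^2.4 ≈ 0.10224
  L1 = 0.2126×0.76815 + 0.7152×0.03560 + 0.0722×0.10224 ≈ 0.19615
Color 2 (193,97,4):
  R=193: 193/255≈0.7569 > 0.04045 → ((0.7569+0.055)/1.055)^2.4 ≈ 0.53328
  G=97: 97/255≈0.3804 > 0.04045 → ((0.3804+0.055)/1.055)^2.4 ≈ 0.11954
  B=4: 4/255≈0.0157 ≤ 0.04045 → 0.0157/12.92 ≈ 0.00121
  L2 = 0.2126×0.53328 + 0.7152×0.11954 + 0.0722×0.00121 ≈ 0.19896
Lighter = 0.19896, Darker = 0.19615
Ratio = (L_lighter + 0.05) / (L_darker + 0.05)
Ratio = (0.19896 + 0.05) / (0.19615 + 0.05) = 0.24896 / 0.24615 ≈ 1.0114
Ratio ≈ 1.01:1


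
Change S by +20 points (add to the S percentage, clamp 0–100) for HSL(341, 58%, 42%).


Original S = 58%
Adjustment = +20 percentage points
New S = 58 + (20) = 78
Clamp to [0, 100] → 78
= HSL(341°, 78%, 42%)


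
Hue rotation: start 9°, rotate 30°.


New hue = (H + rotation) mod 360
New hue = (9 + 30) mod 360
= 39 mod 360
= 39°


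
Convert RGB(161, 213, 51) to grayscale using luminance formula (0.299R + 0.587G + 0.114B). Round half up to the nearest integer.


Gray = 0.299×R + 0.587×G + 0.114×B
Gray = 0.299×161 + 0.587×213 + 0.114×51
Gray = 48.139 + 125.031 + 5.814
Gray = 178.984 → round half up → 179
Gray = 179


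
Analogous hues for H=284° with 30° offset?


Base hue: 284°
Left analog: (284 - 30) mod 360 = 254°
Right analog: (284 + 30) mod 360 = 314°
Analogous hues = 254° and 314°


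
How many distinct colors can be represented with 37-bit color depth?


Colors = 2^bits = 2^37
= 137,438,953,472 colors


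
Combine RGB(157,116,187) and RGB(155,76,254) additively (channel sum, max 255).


Additive: each channel = min(255, C₁+C₂)
R: 157+155 = 312 → 255
G: 116+76 = 192 → 192
B: 187+254 = 441 → 255
= RGB(255, 192, 255)


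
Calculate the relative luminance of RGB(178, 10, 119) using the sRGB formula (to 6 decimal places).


Linearize each channel (sRGB transfer function): c = v/255; c_lin = c/12.92 if c ≤ 0.04045, else ((c+0.055)/1.055)^2.4
  R: 178/255 ≈ 0.698039 > 0.04045 → ((0.698039+0.055)/1.055)^2.4 ≈ 0.445201
  G: 10/255 ≈ 0.039216 ≤ 0.04045 → 0.039216/12.92 ≈ 0.003035
  B: 119/255 ≈ 0.466667 > 0.04045 → ((0.466667+0.055)/1.055)^2.4 ≈ 0.184475
R_lin = 0.445201, G_lin = 0.003035, B_lin = 0.184475
L = 0.2126×R + 0.7152×G + 0.0722×B
L = 0.2126×0.445201 + 0.7152×0.003035 + 0.0722×0.184475
L ≈ 0.110140


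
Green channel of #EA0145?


Color: #EA0145
R = EA = 234
G = 01 = 1
B = 45 = 69
Green = 1


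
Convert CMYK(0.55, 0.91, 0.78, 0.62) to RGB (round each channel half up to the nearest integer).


R = 255 × (1-C) × (1-K) = 255 × 0.45 × 0.38 = 43.605 → 44
G = 255 × (1-M) × (1-K) = 255 × 0.09 × 0.38 = 8.721 → 9
B = 255 × (1-Y) × (1-K) = 255 × 0.22 × 0.38 = 21.318 → 21
= RGB(44, 9, 21)


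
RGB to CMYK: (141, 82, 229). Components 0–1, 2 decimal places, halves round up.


R'=141/255≈0.5529, G'=82/255≈0.3216, B'=229/255≈0.8980
K = 1 - max(R',G',B') = 1 - 229/255 = 26/255 = 0.10196… → 0.10
(1-R'-K)/(1-K) simplifies to (max-R)/max with max = 229:
C = (229-141)/229 = 88/229 = 0.38427… → 0.38
M = (229-82)/229 = 147/229 = 0.64192… → 0.64
Y = (229-229)/229 = 0/229 = 0 → 0.00
= CMYK(0.38, 0.64, 0.00, 0.10)


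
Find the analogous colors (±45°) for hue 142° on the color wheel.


Base hue: 142°
Left analog: (142 - 45) mod 360 = 97°
Right analog: (142 + 45) mod 360 = 187°
Analogous hues = 97° and 187°


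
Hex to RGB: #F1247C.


F1 → 241 (R)
24 → 36 (G)
7C → 124 (B)
= RGB(241, 36, 124)


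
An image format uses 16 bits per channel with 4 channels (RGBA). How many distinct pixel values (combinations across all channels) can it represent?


Total bits = 16 bits/channel × 4 channels = 64 bits
Distinct pixel values = 2^64
= 18,446,744,073,709,551,616 pixel values


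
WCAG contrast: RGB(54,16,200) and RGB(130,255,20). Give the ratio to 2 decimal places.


Linearize each sRGB channel c=v/255: c/12.92 if c ≤ 0.04045 else ((c+0.055)/1.055)^2.4
L = 0.2126×R_lin + 0.7152×G_lin + 0.0722×B_lin
Color 1 (54,16,200):
  R=54: 54/255≈0.2118 > 0.04045 → ((0.2118+0.055)/1.055)^2.4 ≈ 0.03689
  G=16: 16/255≈0.0627 > 0.04045 → ((0.0627+0.055)/1.055)^2.4 ≈ 0.00518
  B=200: 200/255≈0.7843 > 0.04045 → ((0.7843+0.055)/1.055)^2.4 ≈ 0.57758
  L1 = 0.2126×0.03689 + 0.7152×0.00518 + 0.0722×0.57758 ≈ 0.05325
Color 2 (130,255,20):
  R=130: 130/255≈0.5098 > 0.04045 → ((0.5098+0.055)/1.055)^2.4 ≈ 0.22323
  G=255: 255/255≈1.0000 > 0.04045 → ((1.0000+0.055)/1.055)^2.4 ≈ 1.00000
  B=20: 20/255≈0.0784 > 0.04045 → ((0.0784+0.055)/1.055)^2.4 ≈ 0.00700
  L2 = 0.2126×0.22323 + 0.7152×1.00000 + 0.0722×0.00700 ≈ 0.76316
Lighter = 0.76316, Darker = 0.05325
Ratio = (L_lighter + 0.05) / (L_darker + 0.05)
Ratio = (0.76316 + 0.05) / (0.05325 + 0.05) = 0.81316 / 0.10325 ≈ 7.8757
Ratio ≈ 7.88:1


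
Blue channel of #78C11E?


Color: #78C11E
R = 78 = 120
G = C1 = 193
B = 1E = 30
Blue = 30


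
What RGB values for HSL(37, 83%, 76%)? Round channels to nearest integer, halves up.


H=37°, S=0.83, L=0.76
C = (1-|2L-1|)×S = (1-|0.52|)×0.83 = 0.3984
H' = H/60 = 37/60 ≈ 0.6167; X = C×(1-|H' mod 2 - 1|) = 0.24568
m = L - C/2 = 0.76 - 0.1992 = 0.5608
Sector ⌊H'⌋ = 0 → (R',G',B') = (0.3984, 0.24568, 0.0)
RGB = ((R'+m)×255, (G'+m)×255, (B'+m)×255) = (244.596, 205.6524, 143.004)
Round half up → RGB(245, 206, 143)


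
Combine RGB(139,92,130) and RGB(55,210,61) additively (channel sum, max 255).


Additive: each channel = min(255, C₁+C₂)
R: 139+55 = 194 → 194
G: 92+210 = 302 → 255
B: 130+61 = 191 → 191
= RGB(194, 255, 191)


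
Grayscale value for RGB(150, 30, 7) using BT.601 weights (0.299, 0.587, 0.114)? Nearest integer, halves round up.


Gray = 0.299×R + 0.587×G + 0.114×B
Gray = 0.299×150 + 0.587×30 + 0.114×7
Gray = 44.850 + 17.610 + 0.798
Gray = 63.258 → round half up → 63
Gray = 63


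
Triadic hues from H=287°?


Triadic: equally spaced at 120° intervals
H1 = 287°
H2 = (287 + 120) mod 360 = 47°
H3 = (287 + 240) mod 360 = 167°
Triadic = 287°, 47°, 167°


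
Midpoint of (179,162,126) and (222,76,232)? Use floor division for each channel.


Midpoint: each channel = ⌊(C₁+C₂)/2⌋
R: ⌊(179+222)/2⌋ = 200
G: ⌊(162+76)/2⌋ = 119
B: ⌊(126+232)/2⌋ = 179
= RGB(200, 119, 179)


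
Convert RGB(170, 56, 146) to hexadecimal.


R = 170 → AA (hex)
G = 56 → 38 (hex)
B = 146 → 92 (hex)
Hex = #AA3892


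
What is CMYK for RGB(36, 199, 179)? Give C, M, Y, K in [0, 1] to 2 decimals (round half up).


R'=36/255≈0.1412, G'=199/255≈0.7804, B'=179/255≈0.7020
K = 1 - max(R',G',B') = 1 - 199/255 = 56/255 = 0.21960… → 0.22
(1-R'-K)/(1-K) simplifies to (max-R)/max with max = 199:
C = (199-36)/199 = 163/199 = 0.81909… → 0.82
M = (199-199)/199 = 0/199 = 0 → 0.00
Y = (199-179)/199 = 20/199 = 0.10050… → 0.10
= CMYK(0.82, 0.00, 0.10, 0.22)


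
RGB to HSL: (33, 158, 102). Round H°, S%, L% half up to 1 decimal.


Normalize: R'=33/255≈0.1294, G'=158/255≈0.6196, B'=102/255≈0.4000
Max=158/255, Min=33/255, Δ=Max-Min=125/255
L = (Max+Min)/2 = (158+33)/510 = 191/510 = 0.37450… → L = 37.5%
L ≤ 0.5 → S = Δ/(Max+Min) = 125/(158+33) = 125/191 = 0.65445… → S = 65.4%
(the 1/255 factors cancel in S and H, so raw channel differences can be used)
Max is G' → H = 60 × ((B-R)/Δ + 2) = 60 × ((102-33)/125 + 2)
  69/125 + 2 = 0.552 + 2 = 2.552
  H = 60 × 2.552 = 153.12° → H = 153.1°
= HSL(153.1°, 65.4%, 37.5%)


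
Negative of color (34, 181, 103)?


Invert: (255-R, 255-G, 255-B)
R: 255-34 = 221
G: 255-181 = 74
B: 255-103 = 152
= RGB(221, 74, 152)


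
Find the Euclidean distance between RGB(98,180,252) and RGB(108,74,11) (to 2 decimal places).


d = √[(R₁-R₂)² + (G₁-G₂)² + (B₁-B₂)²]
d = √[(98-108)² + (180-74)² + (252-11)²]
d = √[100 + 11236 + 58081]
d = √69417
d ≈ 263.47


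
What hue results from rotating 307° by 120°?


New hue = (H + rotation) mod 360
New hue = (307 + 120) mod 360
= 427 mod 360
= 67°


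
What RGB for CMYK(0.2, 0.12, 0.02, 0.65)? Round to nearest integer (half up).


R = 255 × (1-C) × (1-K) = 255 × 0.80 × 0.35 = 71.4 → 71
G = 255 × (1-M) × (1-K) = 255 × 0.88 × 0.35 = 78.54 → 79
B = 255 × (1-Y) × (1-K) = 255 × 0.98 × 0.35 = 87.465 → 87
= RGB(71, 79, 87)


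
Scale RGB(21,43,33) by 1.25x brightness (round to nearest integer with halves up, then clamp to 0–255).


Multiply each channel by 1.25, round half up, clamp to [0, 255]
R: 21×1.25 = 26.25 → round → 26
G: 43×1.25 = 53.75 → round → 54
B: 33×1.25 = 41.25 → round → 41
= RGB(26, 54, 41)


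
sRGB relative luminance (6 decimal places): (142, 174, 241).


Linearize each channel (sRGB transfer function): c = v/255; c_lin = c/12.92 if c ≤ 0.04045, else ((c+0.055)/1.055)^2.4
  R: 142/255 ≈ 0.556863 > 0.04045 → ((0.556863+0.055)/1.055)^2.4 ≈ 0.270498
  G: 174/255 ≈ 0.682353 > 0.04045 → ((0.682353+0.055)/1.055)^2.4 ≈ 0.423268
  B: 241/255 ≈ 0.945098 > 0.04045 → ((0.945098+0.055)/1.055)^2.4 ≈ 0.879622
R_lin = 0.270498, G_lin = 0.423268, B_lin = 0.879622
L = 0.2126×R + 0.7152×G + 0.0722×B
L = 0.2126×0.270498 + 0.7152×0.423268 + 0.0722×0.879622
L ≈ 0.423738


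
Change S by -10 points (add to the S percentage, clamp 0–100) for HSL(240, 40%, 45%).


Original S = 40%
Adjustment = -10 percentage points
New S = 40 + (-10) = 30
Clamp to [0, 100] → 30
= HSL(240°, 30%, 45%)


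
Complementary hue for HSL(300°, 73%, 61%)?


Complement = opposite side of color wheel = hue + 180°
H' = (300 + 180) mod 360 = 120°
S and L unchanged.
= HSL(120°, 73%, 61%)


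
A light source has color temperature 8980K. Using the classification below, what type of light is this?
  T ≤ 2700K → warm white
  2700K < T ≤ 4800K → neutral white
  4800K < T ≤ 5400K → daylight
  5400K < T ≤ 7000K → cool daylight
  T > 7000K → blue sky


Temperature: 8980K
8980K > 7000K → blue sky
Classification: blue sky
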